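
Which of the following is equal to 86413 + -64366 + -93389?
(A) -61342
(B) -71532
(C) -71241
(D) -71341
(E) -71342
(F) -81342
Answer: E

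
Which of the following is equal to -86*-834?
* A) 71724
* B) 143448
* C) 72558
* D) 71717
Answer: A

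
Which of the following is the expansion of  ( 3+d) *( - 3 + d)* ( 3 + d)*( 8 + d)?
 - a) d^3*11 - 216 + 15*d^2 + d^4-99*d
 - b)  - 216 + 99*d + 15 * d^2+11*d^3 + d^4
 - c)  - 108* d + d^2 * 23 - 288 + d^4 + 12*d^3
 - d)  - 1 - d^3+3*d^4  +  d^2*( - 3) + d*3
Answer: a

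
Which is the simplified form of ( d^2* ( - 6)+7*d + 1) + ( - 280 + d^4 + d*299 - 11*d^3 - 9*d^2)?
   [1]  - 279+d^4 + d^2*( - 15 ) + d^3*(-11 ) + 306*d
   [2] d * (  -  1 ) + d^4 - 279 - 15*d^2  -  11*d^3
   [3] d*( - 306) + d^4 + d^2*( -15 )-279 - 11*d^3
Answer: 1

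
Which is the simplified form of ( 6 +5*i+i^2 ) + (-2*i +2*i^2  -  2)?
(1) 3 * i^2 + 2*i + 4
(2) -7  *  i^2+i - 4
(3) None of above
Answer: 3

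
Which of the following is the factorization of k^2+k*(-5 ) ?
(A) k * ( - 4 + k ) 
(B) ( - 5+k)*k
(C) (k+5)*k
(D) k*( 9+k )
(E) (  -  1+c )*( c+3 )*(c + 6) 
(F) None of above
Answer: B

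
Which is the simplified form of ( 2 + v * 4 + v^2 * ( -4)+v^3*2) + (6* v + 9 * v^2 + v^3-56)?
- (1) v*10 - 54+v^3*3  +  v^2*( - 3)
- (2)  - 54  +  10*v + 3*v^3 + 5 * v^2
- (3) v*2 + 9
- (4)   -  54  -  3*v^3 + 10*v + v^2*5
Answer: 2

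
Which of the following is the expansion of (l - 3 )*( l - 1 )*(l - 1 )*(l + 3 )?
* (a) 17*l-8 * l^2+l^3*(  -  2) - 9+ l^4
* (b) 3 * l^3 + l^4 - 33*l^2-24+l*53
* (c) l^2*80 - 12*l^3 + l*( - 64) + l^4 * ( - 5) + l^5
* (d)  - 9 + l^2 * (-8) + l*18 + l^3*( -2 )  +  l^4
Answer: d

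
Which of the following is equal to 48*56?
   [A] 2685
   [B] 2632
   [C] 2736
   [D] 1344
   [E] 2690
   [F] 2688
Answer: F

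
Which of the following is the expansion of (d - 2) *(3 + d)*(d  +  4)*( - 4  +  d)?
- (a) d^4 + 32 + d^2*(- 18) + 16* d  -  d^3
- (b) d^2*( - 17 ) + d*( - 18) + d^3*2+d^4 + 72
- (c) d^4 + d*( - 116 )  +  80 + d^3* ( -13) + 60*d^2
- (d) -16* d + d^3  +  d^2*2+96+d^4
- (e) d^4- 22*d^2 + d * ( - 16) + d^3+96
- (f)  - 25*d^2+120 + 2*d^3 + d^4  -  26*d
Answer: e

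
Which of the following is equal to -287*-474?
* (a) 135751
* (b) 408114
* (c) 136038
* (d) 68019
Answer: c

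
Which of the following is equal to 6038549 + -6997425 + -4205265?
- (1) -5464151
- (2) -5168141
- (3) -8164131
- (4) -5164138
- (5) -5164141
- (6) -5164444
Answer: 5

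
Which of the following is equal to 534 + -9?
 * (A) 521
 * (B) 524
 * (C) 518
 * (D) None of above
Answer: D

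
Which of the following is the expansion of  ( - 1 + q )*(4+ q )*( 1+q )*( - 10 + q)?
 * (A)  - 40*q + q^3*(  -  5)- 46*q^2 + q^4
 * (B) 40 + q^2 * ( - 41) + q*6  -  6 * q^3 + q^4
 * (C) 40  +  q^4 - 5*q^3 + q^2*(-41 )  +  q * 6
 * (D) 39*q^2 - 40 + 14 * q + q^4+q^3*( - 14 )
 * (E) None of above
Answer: B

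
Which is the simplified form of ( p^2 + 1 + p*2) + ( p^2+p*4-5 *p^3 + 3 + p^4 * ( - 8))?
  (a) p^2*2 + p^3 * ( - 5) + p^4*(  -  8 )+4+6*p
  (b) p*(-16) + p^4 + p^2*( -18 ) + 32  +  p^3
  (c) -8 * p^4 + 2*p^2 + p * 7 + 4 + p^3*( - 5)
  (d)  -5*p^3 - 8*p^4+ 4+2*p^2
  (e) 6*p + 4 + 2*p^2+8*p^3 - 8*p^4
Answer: a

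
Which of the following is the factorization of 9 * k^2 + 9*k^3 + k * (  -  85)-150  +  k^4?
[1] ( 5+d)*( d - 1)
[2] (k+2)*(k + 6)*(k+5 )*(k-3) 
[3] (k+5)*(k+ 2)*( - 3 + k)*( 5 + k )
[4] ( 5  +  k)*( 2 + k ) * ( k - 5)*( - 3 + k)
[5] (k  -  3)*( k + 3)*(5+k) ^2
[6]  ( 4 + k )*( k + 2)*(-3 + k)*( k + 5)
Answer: 3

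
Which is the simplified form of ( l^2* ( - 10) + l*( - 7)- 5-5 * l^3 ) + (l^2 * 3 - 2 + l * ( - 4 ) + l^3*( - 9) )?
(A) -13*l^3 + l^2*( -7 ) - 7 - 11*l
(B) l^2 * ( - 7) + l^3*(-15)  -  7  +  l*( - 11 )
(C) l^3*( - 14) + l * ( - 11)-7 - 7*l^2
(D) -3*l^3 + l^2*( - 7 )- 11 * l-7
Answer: C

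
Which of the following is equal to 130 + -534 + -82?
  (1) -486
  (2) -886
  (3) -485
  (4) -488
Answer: 1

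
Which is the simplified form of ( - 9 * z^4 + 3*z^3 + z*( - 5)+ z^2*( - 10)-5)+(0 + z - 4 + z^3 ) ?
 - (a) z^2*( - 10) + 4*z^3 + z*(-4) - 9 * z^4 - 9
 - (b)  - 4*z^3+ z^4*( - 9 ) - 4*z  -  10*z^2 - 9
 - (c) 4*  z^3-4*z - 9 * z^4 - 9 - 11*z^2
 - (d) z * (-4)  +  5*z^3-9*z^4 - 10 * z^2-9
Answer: a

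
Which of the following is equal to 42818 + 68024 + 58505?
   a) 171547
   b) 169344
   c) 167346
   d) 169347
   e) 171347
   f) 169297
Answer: d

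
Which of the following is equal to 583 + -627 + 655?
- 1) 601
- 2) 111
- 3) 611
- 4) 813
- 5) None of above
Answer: 3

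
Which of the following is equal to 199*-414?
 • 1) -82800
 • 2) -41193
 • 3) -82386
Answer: 3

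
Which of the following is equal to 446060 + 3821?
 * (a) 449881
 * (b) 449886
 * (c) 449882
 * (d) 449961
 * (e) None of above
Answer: a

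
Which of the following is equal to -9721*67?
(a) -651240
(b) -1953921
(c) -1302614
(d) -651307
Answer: d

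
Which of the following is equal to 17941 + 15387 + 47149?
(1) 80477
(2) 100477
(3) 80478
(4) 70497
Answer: 1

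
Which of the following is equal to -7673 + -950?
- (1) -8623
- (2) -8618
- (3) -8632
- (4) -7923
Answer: 1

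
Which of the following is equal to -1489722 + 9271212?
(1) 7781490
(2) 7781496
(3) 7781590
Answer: 1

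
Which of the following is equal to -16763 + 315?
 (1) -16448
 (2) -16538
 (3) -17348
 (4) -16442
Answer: 1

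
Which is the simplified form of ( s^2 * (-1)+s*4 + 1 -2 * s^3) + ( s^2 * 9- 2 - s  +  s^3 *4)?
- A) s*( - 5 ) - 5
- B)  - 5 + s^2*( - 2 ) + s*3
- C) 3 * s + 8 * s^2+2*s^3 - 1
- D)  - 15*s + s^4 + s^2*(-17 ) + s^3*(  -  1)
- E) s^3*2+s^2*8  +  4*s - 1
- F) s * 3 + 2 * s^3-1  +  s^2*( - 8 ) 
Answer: C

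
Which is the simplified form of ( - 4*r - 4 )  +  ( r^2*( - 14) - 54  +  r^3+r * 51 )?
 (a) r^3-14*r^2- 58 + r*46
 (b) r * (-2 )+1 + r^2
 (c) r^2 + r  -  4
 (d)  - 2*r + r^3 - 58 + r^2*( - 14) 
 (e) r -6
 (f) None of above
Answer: f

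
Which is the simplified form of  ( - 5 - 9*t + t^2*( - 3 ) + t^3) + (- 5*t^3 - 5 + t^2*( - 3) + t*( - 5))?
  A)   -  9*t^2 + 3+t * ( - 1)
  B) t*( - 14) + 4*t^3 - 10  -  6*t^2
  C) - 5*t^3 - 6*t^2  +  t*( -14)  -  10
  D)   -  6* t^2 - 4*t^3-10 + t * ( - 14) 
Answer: D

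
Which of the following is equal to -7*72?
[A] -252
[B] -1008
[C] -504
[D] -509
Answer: C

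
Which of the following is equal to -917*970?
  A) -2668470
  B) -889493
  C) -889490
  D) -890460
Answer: C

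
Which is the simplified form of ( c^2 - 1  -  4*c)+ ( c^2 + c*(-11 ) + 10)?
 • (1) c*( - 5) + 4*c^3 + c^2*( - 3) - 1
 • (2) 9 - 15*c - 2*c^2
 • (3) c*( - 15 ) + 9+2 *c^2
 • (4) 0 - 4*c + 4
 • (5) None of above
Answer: 3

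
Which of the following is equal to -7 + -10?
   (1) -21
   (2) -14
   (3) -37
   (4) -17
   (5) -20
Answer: 4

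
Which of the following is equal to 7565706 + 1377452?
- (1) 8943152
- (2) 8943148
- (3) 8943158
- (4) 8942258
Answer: 3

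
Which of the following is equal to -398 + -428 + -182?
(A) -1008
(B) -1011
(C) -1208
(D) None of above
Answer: A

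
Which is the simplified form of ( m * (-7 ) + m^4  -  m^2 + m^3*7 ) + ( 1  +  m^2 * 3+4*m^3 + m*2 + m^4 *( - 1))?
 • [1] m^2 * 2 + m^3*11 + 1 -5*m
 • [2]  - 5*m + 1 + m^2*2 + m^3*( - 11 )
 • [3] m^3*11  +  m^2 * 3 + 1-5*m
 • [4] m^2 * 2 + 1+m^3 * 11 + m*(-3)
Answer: 1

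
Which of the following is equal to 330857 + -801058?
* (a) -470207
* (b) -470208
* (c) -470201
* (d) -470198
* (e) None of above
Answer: c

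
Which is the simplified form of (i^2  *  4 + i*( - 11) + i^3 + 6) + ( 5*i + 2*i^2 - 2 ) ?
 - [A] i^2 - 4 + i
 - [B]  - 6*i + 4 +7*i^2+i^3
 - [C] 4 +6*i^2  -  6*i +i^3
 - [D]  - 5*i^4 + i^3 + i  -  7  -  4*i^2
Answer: C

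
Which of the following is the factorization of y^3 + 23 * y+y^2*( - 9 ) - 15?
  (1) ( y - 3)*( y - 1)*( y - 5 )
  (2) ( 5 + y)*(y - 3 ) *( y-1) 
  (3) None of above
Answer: 1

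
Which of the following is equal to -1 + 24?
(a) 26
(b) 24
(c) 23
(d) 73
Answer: c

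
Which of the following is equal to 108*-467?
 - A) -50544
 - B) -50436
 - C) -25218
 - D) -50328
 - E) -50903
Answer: B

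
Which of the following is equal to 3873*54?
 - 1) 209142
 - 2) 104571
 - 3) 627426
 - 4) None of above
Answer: 1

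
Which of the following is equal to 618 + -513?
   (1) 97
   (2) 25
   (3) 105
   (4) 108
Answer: 3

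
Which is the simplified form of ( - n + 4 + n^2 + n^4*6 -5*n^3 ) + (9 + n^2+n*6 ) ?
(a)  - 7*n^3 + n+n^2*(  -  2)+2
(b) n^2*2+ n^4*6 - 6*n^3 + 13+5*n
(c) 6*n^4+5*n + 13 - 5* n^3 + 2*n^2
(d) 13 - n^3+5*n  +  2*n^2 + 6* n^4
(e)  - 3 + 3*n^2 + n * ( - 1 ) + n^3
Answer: c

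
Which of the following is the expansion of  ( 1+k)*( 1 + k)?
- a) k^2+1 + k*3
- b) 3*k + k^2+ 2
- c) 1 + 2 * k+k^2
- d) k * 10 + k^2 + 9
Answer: c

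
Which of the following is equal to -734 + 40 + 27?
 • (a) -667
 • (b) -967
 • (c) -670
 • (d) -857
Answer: a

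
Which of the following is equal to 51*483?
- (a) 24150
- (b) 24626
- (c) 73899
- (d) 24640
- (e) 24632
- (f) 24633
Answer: f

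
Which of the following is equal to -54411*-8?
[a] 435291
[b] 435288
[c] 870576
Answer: b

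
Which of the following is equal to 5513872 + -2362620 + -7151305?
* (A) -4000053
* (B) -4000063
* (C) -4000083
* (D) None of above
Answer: A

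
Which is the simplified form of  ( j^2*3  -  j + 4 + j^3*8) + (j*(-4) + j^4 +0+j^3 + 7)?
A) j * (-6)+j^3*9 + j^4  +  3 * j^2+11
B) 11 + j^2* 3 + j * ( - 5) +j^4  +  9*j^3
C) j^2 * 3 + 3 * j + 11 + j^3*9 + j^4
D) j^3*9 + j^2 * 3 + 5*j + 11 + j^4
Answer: B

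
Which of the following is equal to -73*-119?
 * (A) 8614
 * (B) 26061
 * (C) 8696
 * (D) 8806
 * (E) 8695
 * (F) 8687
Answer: F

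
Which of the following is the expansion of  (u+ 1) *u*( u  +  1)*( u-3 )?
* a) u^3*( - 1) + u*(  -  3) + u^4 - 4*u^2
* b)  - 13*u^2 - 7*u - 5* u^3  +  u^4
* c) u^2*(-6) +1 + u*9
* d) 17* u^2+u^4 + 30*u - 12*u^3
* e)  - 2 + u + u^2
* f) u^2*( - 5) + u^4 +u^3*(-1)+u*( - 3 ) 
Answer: f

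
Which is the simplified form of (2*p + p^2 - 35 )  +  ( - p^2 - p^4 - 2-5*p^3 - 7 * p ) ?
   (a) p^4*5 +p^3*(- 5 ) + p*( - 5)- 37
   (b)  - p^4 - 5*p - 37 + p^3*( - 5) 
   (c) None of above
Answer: b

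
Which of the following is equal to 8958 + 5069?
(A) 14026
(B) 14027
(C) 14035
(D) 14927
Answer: B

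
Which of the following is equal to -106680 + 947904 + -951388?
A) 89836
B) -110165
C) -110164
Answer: C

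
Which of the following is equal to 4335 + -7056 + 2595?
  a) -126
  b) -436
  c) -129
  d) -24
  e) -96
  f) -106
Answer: a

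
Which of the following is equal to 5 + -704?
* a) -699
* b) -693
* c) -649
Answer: a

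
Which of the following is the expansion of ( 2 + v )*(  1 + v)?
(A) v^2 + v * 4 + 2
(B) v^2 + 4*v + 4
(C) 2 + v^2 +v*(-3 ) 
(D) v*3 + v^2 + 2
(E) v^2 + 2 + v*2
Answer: D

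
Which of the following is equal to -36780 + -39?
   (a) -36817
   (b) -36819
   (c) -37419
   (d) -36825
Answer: b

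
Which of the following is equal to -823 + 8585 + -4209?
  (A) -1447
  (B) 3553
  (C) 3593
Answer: B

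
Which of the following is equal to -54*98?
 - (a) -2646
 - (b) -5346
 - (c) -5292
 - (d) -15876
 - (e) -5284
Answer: c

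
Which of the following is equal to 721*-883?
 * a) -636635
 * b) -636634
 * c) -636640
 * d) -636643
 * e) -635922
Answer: d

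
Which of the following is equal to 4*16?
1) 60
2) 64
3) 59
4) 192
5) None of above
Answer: 2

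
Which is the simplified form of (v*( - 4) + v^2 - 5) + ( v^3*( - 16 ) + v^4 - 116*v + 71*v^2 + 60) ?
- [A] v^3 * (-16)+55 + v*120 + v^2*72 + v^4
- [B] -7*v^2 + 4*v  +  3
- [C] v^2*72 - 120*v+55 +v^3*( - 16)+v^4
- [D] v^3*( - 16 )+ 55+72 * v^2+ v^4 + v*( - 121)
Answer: C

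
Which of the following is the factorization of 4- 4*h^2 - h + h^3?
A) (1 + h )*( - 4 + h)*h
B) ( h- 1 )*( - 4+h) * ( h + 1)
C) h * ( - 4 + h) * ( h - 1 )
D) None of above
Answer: B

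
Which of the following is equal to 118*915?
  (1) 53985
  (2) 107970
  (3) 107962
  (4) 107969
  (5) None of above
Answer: 2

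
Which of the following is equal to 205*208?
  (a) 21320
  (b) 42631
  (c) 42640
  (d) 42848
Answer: c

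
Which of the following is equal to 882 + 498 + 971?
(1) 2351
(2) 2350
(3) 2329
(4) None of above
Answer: 1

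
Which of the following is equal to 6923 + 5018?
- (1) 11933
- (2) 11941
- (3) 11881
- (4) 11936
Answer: 2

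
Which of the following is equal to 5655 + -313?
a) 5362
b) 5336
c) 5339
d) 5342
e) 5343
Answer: d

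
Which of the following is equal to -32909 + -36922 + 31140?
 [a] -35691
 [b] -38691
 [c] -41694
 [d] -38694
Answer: b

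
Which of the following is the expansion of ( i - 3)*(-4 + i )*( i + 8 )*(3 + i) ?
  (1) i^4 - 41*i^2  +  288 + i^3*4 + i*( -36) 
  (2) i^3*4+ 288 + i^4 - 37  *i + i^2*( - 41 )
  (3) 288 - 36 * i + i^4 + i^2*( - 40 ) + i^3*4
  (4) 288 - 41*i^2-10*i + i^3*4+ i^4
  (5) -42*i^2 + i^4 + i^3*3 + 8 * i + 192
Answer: 1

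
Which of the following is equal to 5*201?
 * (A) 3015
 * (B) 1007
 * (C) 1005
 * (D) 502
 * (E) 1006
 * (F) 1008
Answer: C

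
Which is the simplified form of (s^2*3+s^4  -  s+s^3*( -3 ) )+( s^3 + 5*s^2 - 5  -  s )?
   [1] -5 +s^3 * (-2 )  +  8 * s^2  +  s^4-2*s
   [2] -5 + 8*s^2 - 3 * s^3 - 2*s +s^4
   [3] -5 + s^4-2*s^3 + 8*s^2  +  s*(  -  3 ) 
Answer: 1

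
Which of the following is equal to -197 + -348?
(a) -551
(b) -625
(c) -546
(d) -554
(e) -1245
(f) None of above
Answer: f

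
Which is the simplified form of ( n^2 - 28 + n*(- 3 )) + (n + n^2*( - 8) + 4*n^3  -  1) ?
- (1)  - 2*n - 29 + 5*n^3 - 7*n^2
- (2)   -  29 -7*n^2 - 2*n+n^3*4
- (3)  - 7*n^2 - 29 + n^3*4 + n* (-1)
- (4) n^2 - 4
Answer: 2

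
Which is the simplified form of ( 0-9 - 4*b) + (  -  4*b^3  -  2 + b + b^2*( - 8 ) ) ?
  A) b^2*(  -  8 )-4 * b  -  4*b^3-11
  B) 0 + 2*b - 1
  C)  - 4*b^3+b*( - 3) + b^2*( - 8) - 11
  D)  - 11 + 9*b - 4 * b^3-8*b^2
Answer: C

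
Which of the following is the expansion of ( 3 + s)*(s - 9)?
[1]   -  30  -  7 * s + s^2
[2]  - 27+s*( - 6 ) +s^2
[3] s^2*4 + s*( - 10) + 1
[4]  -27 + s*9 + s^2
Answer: 2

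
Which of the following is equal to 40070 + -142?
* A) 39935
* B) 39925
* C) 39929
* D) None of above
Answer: D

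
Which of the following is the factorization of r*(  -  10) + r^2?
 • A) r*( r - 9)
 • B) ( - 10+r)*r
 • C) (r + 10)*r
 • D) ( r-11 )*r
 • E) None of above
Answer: B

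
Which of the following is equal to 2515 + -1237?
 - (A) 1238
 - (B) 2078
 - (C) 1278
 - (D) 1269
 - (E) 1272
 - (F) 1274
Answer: C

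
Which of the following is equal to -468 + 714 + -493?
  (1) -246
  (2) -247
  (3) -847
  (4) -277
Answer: 2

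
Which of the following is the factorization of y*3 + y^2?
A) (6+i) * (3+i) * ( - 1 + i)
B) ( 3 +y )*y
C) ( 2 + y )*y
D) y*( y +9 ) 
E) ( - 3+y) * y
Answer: B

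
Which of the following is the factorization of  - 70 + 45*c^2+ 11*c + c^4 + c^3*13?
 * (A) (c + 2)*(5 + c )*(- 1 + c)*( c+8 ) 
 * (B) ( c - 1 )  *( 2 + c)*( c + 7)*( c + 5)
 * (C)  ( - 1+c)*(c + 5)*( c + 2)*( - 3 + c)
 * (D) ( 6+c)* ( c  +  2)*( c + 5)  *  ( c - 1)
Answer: B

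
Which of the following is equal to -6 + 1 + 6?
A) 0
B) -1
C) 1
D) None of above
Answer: C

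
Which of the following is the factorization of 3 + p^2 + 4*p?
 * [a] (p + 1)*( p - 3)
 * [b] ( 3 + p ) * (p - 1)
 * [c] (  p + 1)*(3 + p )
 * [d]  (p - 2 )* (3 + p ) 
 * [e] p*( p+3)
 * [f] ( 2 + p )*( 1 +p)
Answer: c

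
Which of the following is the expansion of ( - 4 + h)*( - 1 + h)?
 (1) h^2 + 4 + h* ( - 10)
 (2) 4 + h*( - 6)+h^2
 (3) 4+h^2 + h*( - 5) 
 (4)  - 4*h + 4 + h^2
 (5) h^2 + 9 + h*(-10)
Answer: 3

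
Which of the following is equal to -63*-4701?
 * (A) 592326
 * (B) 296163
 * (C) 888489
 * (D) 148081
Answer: B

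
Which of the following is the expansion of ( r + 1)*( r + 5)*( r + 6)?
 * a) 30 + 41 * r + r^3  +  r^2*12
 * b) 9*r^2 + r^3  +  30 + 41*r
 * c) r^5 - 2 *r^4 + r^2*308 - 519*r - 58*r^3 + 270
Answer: a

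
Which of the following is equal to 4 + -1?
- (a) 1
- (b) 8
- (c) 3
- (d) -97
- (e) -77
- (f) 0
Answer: c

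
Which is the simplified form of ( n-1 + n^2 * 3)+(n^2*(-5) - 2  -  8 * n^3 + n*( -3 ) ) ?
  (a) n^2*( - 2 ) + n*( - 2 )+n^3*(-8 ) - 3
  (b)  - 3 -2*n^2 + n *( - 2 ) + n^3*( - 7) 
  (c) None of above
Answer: a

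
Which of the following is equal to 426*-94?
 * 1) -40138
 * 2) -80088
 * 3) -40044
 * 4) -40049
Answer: 3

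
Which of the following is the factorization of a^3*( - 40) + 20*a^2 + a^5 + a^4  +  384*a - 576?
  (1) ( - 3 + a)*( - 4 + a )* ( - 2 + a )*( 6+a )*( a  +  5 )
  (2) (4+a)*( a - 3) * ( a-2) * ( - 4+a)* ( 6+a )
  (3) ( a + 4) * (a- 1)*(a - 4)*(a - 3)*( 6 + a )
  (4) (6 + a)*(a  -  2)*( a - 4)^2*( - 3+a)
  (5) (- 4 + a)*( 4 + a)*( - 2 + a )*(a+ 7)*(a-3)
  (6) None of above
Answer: 2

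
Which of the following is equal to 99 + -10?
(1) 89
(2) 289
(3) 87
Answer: 1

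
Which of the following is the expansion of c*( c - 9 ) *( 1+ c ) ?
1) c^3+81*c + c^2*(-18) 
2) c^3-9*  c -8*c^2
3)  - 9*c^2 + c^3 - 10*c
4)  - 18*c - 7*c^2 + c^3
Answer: 2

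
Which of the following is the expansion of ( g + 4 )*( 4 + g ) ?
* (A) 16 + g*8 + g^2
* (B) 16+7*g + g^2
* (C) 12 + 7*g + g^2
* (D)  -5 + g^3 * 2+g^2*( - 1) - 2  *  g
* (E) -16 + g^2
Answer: A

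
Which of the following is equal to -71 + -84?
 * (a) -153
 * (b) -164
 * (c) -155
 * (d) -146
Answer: c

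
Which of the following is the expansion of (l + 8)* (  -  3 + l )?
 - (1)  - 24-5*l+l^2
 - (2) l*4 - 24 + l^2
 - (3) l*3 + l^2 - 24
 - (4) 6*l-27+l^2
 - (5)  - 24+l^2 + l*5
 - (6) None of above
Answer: 5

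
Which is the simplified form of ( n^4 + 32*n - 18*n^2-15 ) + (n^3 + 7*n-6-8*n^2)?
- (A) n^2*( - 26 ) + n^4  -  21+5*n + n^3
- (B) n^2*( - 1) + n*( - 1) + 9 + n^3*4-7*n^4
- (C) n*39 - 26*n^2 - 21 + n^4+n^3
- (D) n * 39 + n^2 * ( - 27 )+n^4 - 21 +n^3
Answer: C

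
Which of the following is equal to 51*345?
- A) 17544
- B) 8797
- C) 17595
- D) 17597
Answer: C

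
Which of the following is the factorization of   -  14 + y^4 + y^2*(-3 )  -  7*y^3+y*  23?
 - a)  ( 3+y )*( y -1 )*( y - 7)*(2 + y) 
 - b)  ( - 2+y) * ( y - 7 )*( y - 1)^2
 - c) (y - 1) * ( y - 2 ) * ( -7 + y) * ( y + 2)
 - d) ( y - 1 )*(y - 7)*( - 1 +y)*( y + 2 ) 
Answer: d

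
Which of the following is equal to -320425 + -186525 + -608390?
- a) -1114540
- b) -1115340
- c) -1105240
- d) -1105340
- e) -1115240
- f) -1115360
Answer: b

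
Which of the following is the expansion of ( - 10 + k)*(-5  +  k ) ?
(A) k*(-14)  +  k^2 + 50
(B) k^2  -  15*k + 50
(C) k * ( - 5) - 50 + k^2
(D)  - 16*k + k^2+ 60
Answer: B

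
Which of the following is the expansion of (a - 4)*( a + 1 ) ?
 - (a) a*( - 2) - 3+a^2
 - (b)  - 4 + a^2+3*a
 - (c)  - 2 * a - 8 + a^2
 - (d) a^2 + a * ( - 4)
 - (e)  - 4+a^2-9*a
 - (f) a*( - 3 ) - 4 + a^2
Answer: f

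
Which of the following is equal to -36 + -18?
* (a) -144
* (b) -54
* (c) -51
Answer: b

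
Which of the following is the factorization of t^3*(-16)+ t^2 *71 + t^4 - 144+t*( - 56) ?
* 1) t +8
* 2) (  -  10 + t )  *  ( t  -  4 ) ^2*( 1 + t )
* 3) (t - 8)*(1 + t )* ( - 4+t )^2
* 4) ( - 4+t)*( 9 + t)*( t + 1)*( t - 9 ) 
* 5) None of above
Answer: 5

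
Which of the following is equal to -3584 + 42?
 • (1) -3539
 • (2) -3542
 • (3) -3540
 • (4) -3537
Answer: 2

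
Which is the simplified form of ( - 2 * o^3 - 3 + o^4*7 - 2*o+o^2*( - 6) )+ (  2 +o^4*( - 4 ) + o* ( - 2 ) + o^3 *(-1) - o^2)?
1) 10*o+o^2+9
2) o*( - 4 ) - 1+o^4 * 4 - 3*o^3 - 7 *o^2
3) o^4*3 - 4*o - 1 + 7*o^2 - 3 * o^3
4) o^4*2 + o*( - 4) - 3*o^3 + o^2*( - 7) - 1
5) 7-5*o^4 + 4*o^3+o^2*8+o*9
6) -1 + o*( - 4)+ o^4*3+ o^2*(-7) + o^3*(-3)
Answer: 6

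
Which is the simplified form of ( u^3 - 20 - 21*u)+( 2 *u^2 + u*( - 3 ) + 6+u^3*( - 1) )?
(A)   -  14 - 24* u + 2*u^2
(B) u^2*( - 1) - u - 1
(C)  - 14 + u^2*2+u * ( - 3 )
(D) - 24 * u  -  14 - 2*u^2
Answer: A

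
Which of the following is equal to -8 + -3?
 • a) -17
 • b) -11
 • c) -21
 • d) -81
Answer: b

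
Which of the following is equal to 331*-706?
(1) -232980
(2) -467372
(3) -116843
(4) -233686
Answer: 4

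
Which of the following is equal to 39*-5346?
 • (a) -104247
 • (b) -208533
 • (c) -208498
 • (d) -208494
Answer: d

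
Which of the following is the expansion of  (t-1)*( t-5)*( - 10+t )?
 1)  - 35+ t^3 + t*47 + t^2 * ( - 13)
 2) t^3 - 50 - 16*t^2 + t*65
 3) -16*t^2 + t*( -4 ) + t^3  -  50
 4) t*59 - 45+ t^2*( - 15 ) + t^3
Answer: 2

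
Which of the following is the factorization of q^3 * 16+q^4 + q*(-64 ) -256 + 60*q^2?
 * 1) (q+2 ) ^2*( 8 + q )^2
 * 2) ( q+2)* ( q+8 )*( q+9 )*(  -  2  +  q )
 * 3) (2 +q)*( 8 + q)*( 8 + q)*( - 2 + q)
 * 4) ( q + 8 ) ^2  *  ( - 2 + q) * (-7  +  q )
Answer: 3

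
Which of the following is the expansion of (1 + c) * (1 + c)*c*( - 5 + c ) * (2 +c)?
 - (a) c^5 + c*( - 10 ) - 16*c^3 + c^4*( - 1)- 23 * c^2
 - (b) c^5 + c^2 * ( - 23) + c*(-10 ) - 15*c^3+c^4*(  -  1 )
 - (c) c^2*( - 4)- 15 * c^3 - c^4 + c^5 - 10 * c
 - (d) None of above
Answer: b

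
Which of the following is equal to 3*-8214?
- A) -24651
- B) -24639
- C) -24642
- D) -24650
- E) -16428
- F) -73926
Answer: C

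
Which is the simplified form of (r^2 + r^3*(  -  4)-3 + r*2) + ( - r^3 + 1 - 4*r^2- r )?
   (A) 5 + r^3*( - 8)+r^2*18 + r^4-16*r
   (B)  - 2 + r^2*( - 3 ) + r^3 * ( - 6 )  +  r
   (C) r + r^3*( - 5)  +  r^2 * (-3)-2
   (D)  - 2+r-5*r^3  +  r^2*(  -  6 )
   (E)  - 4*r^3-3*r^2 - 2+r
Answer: C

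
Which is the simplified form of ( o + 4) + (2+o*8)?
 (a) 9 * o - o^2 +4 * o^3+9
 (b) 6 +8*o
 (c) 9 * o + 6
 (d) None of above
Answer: c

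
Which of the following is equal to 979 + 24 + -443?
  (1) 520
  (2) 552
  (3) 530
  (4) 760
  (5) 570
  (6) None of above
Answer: 6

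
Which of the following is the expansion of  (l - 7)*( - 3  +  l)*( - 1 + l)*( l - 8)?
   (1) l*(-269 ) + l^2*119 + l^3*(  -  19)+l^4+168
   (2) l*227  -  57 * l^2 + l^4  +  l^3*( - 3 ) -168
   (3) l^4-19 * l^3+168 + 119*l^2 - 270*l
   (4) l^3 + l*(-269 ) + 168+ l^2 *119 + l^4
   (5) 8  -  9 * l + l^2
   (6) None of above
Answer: 1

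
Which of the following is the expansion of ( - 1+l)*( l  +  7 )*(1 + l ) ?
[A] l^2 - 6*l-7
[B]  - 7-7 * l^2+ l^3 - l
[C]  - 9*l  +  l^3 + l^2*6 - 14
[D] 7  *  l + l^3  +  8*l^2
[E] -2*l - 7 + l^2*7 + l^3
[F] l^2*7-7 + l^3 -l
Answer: F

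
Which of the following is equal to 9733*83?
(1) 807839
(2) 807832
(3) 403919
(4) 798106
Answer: 1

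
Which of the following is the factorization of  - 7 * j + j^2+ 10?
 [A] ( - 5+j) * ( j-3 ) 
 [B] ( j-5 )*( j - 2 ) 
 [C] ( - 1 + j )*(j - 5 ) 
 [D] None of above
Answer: B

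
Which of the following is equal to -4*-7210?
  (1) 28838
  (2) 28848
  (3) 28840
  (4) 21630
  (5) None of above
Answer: 3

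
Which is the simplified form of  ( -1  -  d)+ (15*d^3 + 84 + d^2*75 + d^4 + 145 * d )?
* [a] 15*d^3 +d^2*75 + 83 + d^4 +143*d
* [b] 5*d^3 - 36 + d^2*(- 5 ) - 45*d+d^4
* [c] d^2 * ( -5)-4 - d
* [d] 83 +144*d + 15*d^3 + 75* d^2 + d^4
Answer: d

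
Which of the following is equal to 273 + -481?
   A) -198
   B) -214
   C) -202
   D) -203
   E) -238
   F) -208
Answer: F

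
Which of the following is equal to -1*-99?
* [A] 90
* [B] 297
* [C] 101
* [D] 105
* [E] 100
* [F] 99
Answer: F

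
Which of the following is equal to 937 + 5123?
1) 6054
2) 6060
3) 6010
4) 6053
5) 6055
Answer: 2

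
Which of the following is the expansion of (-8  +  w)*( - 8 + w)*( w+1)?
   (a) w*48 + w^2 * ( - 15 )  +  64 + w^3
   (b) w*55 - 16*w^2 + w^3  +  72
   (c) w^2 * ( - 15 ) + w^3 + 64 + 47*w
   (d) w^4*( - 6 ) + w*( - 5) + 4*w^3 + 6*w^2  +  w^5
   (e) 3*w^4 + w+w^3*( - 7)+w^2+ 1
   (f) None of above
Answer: a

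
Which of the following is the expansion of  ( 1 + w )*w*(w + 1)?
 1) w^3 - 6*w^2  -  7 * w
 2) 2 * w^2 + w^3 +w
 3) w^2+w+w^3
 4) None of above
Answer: 2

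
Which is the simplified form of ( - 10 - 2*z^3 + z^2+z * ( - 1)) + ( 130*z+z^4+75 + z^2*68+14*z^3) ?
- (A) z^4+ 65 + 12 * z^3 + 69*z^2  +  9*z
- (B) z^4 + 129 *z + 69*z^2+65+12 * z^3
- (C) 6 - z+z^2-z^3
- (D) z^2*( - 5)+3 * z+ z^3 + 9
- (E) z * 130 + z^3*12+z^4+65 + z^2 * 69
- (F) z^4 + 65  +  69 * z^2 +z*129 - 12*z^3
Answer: B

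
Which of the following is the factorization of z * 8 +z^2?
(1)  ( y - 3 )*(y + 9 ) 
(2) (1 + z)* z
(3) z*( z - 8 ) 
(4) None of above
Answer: 4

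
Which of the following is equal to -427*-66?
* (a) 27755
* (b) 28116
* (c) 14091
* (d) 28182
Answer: d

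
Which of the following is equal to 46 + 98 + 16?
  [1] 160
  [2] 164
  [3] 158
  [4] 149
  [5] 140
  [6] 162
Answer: 1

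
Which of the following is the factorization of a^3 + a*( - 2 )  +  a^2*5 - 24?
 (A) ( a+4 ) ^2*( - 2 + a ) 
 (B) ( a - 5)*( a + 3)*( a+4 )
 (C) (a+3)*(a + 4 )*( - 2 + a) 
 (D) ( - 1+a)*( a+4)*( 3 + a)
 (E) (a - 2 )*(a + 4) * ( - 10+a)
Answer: C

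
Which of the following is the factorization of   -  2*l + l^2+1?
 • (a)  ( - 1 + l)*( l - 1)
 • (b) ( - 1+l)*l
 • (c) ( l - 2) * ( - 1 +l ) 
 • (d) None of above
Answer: a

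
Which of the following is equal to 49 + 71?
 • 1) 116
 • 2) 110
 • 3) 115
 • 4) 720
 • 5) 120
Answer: 5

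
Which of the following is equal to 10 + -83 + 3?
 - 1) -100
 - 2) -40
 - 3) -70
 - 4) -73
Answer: 3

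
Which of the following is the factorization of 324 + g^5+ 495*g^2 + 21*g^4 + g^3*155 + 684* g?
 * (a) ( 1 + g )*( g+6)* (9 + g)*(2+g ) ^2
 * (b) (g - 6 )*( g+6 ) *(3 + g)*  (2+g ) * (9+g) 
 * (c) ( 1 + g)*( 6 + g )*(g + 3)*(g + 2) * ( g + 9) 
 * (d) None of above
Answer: c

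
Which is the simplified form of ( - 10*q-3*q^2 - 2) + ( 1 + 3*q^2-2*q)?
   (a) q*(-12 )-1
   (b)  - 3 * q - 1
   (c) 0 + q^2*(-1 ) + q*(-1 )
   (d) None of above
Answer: a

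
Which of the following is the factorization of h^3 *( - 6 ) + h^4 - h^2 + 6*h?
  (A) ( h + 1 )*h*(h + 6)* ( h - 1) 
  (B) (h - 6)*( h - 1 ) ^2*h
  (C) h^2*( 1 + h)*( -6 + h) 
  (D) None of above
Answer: D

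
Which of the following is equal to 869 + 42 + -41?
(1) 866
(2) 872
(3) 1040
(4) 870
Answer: 4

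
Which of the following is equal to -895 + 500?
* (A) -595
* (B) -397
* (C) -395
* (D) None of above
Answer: C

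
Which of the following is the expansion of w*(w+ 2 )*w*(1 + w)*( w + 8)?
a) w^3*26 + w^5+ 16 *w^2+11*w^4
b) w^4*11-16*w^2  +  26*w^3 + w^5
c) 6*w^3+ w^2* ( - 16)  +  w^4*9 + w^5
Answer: a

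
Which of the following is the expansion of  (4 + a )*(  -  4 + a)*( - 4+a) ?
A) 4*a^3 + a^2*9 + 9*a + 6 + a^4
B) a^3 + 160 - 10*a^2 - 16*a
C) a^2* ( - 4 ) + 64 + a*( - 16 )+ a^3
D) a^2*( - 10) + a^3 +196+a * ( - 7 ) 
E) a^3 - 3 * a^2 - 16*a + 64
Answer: C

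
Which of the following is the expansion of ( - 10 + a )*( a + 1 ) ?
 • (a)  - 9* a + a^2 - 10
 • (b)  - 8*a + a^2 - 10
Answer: a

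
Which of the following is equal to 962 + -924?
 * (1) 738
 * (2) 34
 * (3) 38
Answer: 3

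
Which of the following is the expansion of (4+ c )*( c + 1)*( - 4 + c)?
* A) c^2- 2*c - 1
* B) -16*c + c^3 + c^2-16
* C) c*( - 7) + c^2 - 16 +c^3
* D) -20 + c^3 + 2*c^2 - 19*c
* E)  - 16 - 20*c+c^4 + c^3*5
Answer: B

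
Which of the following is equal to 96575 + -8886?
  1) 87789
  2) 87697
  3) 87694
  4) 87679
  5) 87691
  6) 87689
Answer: 6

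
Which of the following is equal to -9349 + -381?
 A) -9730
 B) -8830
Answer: A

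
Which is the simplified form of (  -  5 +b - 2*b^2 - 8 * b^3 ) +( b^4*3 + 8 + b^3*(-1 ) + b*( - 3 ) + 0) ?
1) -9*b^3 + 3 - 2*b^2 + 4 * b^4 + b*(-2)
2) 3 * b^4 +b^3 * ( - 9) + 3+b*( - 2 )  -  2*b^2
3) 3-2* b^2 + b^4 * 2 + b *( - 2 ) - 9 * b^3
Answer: 2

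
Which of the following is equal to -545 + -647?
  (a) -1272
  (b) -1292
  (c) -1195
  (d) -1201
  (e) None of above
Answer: e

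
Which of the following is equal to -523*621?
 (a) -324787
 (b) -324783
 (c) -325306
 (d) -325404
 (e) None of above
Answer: b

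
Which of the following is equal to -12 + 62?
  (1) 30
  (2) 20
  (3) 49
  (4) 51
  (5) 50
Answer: 5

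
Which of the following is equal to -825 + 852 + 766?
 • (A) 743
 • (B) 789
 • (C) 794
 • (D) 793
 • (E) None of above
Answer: D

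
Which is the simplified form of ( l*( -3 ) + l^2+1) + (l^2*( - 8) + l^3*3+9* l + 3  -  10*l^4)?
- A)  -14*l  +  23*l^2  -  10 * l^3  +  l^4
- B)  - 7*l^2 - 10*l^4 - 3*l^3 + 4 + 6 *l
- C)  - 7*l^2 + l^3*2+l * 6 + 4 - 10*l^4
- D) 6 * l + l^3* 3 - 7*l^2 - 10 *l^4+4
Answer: D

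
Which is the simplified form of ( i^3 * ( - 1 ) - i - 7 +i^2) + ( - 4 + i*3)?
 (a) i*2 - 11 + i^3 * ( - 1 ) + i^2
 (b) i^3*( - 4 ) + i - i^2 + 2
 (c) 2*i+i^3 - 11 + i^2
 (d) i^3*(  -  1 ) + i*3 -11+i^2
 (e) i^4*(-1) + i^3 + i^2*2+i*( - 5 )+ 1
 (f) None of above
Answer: a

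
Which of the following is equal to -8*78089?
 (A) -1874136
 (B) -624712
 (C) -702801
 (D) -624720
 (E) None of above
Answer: B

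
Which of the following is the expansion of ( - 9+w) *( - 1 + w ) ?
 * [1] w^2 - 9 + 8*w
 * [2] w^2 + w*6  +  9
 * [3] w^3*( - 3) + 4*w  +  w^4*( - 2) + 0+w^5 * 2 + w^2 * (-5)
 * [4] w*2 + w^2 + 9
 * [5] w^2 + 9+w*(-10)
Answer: 5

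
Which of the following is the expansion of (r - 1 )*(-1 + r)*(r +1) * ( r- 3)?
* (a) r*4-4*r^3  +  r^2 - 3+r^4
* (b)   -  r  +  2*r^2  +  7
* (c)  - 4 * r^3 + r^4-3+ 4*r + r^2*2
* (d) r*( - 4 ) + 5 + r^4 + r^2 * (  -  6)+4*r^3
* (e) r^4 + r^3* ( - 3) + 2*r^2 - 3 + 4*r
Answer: c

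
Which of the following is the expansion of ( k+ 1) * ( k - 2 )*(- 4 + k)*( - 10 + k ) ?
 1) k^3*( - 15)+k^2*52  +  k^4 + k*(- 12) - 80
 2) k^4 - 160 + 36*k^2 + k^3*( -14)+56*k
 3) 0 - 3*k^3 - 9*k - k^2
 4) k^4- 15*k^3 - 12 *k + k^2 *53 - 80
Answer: 1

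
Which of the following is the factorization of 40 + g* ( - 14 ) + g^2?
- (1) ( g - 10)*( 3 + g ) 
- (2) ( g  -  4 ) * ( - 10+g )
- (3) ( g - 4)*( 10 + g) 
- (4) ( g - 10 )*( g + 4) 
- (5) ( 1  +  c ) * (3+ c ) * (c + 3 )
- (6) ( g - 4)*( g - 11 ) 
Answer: 2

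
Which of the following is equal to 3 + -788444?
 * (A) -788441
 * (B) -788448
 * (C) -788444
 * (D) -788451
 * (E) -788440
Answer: A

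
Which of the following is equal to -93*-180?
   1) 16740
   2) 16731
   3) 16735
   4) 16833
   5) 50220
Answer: 1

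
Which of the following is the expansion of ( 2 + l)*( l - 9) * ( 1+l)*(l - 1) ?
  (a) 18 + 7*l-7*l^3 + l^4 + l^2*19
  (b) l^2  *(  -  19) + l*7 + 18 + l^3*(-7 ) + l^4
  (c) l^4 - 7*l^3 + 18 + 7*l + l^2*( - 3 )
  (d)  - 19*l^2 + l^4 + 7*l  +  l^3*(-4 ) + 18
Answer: b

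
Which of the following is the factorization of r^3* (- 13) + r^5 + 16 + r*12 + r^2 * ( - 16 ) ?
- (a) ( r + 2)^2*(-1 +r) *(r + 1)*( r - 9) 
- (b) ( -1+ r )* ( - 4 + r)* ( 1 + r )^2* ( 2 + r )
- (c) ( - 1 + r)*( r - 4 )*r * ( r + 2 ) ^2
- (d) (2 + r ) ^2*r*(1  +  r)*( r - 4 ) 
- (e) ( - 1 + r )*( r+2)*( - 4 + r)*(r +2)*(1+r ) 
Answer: e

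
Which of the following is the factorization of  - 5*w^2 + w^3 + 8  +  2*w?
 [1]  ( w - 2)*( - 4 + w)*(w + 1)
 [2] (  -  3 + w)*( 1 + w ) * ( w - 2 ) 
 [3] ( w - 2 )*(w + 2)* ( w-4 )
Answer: 1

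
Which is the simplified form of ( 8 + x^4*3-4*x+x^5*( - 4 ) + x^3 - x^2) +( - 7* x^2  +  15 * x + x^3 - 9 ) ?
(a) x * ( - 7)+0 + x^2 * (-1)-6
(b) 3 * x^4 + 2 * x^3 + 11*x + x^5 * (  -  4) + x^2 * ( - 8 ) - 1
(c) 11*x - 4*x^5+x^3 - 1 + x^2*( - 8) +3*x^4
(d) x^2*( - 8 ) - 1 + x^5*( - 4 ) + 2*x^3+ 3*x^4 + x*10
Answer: b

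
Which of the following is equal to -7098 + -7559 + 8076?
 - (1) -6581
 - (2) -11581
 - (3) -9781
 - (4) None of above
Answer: 1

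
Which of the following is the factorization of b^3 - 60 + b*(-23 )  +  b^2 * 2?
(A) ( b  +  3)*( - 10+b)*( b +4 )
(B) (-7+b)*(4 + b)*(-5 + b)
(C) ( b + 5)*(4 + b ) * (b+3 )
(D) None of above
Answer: D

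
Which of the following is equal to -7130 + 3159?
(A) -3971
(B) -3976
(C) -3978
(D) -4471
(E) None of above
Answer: A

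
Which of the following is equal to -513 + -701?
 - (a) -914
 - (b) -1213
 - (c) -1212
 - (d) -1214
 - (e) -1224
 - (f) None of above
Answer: d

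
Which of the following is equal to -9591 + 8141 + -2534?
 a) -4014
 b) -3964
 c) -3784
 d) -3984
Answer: d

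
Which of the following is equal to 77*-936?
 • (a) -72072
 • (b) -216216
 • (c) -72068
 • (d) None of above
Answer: a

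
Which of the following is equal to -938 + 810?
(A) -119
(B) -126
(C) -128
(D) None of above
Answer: C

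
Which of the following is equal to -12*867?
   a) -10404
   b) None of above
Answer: a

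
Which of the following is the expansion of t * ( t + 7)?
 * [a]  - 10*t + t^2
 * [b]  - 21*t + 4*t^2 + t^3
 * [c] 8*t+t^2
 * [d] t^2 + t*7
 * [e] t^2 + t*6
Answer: d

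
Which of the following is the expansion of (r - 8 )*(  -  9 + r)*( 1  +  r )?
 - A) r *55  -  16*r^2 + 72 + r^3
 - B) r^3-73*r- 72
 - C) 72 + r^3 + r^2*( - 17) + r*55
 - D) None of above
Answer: A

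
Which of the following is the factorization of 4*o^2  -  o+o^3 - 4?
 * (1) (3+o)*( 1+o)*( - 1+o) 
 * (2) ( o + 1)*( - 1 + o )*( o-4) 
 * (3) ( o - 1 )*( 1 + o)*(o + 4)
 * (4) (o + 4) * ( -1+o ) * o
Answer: 3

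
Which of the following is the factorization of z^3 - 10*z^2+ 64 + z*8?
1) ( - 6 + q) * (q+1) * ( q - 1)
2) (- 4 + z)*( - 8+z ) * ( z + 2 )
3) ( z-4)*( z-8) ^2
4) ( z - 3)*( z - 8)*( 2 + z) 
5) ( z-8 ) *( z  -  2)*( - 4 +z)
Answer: 2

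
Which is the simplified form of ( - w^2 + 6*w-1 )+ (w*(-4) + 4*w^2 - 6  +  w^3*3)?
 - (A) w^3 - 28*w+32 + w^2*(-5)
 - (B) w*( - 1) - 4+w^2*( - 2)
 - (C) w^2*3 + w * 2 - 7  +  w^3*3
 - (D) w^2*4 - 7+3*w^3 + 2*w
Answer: C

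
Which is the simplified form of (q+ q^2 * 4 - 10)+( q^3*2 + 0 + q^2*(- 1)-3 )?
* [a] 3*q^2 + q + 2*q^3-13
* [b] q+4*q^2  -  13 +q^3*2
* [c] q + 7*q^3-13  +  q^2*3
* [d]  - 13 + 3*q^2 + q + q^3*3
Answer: a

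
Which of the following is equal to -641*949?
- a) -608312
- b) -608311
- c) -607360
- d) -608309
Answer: d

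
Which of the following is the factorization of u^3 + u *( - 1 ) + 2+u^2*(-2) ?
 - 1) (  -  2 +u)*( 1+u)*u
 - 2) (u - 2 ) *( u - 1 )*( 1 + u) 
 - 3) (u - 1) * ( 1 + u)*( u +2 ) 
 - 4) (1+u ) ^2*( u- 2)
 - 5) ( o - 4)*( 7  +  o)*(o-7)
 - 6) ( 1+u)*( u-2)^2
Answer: 2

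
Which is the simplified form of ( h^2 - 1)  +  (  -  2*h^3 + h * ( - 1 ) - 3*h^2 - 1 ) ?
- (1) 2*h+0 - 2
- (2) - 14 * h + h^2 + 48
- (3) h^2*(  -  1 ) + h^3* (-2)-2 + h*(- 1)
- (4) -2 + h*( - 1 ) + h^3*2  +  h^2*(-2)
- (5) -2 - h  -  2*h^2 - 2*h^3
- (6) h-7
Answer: 5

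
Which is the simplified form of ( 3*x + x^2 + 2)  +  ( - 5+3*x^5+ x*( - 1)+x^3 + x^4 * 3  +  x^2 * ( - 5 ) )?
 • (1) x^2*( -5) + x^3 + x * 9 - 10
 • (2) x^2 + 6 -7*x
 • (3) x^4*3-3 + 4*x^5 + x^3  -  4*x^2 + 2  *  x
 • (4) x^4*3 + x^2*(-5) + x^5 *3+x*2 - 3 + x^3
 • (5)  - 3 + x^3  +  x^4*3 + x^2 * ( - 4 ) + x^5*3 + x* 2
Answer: 5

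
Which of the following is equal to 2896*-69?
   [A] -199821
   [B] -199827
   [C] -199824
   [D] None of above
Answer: C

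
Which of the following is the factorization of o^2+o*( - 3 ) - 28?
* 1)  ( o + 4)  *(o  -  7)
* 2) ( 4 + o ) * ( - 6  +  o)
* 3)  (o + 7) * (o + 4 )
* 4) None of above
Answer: 1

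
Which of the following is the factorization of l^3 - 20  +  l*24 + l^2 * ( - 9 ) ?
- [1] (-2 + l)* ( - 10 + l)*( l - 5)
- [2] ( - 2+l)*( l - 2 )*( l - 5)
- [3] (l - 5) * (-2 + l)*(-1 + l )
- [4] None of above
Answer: 2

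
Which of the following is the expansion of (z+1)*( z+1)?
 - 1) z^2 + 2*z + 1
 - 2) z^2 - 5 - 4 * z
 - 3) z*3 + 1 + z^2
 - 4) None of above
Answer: 1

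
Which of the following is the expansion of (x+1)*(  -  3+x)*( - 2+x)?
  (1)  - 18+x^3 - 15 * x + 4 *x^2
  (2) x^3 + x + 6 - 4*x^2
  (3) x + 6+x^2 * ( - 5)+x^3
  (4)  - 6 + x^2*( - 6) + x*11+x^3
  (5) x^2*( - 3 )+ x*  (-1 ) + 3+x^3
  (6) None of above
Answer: 2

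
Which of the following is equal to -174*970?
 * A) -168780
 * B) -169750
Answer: A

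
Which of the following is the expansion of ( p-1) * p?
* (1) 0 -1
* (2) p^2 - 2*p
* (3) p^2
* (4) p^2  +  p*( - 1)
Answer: 4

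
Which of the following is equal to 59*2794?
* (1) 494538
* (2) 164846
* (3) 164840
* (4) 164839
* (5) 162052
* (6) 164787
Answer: 2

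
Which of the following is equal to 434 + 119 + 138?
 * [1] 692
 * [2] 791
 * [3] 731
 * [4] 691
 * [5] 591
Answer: 4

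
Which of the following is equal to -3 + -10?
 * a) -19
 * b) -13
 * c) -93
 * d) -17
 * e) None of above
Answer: b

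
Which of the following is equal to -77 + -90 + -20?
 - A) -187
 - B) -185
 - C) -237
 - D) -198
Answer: A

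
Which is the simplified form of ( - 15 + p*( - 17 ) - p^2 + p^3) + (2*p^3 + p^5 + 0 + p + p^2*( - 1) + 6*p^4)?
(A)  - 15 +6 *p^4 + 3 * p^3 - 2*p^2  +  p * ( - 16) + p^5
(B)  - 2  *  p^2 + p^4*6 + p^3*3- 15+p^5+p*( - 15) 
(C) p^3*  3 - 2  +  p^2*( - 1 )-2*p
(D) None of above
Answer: A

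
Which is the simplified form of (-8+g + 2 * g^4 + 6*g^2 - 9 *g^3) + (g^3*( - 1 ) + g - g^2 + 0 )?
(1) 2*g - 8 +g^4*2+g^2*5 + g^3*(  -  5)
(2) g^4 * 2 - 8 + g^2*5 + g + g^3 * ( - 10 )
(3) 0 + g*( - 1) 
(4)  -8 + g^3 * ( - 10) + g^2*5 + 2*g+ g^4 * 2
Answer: 4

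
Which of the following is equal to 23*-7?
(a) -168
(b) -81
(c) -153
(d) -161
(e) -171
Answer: d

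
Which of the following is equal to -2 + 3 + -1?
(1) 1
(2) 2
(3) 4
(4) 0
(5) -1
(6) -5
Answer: 4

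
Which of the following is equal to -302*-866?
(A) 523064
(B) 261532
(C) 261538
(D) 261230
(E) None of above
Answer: B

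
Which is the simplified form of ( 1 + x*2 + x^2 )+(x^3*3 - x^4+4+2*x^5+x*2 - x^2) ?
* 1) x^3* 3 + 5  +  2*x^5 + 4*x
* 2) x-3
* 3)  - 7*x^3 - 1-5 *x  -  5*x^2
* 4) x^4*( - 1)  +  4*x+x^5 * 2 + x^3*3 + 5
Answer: 4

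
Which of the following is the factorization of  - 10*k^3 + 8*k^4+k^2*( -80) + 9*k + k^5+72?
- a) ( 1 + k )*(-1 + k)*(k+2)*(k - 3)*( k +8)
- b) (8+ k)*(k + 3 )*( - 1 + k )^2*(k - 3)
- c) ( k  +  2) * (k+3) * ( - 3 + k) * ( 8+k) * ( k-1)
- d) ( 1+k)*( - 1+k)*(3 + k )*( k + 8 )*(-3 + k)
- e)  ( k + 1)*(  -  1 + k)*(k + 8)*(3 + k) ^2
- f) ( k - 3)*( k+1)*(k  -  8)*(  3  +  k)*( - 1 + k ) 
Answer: d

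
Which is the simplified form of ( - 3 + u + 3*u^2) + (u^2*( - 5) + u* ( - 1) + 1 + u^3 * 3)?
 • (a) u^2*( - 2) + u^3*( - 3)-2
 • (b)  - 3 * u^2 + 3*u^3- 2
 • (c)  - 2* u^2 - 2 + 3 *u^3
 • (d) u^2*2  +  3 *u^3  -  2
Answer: c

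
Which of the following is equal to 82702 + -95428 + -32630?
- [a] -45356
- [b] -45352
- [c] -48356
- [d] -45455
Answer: a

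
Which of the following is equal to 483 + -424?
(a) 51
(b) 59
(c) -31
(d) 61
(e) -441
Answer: b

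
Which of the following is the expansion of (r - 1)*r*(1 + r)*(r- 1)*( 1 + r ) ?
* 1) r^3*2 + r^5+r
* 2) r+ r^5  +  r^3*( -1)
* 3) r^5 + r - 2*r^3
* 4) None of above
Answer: 3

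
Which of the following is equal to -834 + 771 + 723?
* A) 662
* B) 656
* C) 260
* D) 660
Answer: D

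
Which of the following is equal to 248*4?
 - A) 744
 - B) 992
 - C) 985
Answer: B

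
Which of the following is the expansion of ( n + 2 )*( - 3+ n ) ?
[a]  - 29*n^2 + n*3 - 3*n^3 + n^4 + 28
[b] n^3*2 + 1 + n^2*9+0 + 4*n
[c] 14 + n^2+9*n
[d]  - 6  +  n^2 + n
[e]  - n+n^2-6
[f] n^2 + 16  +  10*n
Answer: e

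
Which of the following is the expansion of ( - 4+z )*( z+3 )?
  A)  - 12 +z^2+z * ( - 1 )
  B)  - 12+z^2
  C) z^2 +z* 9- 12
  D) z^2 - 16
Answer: A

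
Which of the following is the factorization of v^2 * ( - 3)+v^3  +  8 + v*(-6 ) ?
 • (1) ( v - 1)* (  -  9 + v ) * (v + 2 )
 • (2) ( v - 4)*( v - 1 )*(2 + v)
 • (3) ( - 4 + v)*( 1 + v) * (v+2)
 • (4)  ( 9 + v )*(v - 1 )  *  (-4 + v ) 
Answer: 2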